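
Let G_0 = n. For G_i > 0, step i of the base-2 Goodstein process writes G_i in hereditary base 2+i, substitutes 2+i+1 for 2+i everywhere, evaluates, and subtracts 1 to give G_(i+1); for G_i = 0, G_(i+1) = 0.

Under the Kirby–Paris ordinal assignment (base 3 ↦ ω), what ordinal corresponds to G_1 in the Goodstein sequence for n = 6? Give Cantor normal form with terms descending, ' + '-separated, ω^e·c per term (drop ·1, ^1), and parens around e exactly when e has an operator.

ω^ω + 2

base 2: 6 = 2^2 + 2; at 3: 3^3 + 3 = 30; next = 29
base 3: 29 = 3^3 + 2; at 4: 4^4 + 2 = 258; next = 257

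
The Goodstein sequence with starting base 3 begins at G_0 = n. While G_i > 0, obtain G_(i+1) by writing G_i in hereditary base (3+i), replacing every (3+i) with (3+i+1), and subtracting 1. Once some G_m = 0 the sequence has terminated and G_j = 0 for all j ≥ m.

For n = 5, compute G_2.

5

5 —HB3→ 3 + 2 —bump→ 4 + 2 = 6 —(−1)→ 5
5 —HB4→ 4 + 1 —bump→ 5 + 1 = 6 —(−1)→ 5
5 —HB5→ 5 —bump→ 6 = 6 —(−1)→ 5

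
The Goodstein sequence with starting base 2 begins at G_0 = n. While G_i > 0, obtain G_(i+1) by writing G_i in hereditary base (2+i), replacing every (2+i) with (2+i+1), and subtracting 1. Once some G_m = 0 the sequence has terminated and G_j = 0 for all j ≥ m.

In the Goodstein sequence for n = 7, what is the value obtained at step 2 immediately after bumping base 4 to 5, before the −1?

step 0: 7 = 2^2 + 2 + 1; sub 3 for 2: 3^3 + 3 + 1; = 31; G_1 = 31−1 = 30
step 1: 30 = 3^3 + 3; sub 4 for 3: 4^4 + 4; = 260; G_2 = 260−1 = 259

3128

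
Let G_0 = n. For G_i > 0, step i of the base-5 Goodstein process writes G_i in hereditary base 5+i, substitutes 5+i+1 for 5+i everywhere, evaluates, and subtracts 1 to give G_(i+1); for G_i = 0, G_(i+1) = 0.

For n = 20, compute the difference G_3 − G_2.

20 —HB5→ 4·5 —bump→ 4·6 = 24 —(−1)→ 23
23 —HB6→ 3·6 + 5 —bump→ 3·7 + 5 = 26 —(−1)→ 25
25 —HB7→ 3·7 + 4 —bump→ 3·8 + 4 = 28 —(−1)→ 27

2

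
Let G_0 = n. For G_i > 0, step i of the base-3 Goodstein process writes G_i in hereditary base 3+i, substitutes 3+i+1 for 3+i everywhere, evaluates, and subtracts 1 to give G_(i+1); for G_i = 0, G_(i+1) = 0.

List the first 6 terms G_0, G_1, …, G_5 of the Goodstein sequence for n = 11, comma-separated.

11 —HB3→ 3^2 + 2 —bump→ 4^2 + 2 = 18 —(−1)→ 17
17 —HB4→ 4^2 + 1 —bump→ 5^2 + 1 = 26 —(−1)→ 25
25 —HB5→ 5^2 —bump→ 6^2 = 36 —(−1)→ 35
35 —HB6→ 5·6 + 5 —bump→ 5·7 + 5 = 40 —(−1)→ 39
39 —HB7→ 5·7 + 4 —bump→ 5·8 + 4 = 44 —(−1)→ 43

11, 17, 25, 35, 39, 43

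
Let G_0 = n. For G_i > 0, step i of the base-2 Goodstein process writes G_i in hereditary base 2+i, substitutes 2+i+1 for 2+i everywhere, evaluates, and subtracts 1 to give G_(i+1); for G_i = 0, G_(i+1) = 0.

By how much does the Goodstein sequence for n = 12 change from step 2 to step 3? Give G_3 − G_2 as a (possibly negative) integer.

14620

(0) 12|_2 = 2^(2 + 1) + 2^2 ↦ 3^(3 + 1) + 3^3|_3 = 108 ⇒ 107
(1) 107|_3 = 3^(3 + 1) + 2·3^2 + 2·3 + 2 ↦ 4^(4 + 1) + 2·4^2 + 2·4 + 2|_4 = 1066 ⇒ 1065
(2) 1065|_4 = 4^(4 + 1) + 2·4^2 + 2·4 + 1 ↦ 5^(5 + 1) + 2·5^2 + 2·5 + 1|_5 = 15686 ⇒ 15685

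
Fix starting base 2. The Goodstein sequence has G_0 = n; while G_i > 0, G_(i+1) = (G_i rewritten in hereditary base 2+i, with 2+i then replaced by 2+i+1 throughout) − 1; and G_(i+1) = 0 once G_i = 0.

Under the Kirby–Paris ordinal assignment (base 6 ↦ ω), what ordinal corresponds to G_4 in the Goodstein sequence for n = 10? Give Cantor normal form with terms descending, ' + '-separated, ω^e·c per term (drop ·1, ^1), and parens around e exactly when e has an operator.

step 0: 10 = 2^(2 + 1) + 2; sub 3 for 2: 3^(3 + 1) + 3; = 84; G_1 = 84−1 = 83
step 1: 83 = 3^(3 + 1) + 2; sub 4 for 3: 4^(4 + 1) + 2; = 1026; G_2 = 1026−1 = 1025
step 2: 1025 = 4^(4 + 1) + 1; sub 5 for 4: 5^(5 + 1) + 1; = 15626; G_3 = 15626−1 = 15625
step 3: 15625 = 5^(5 + 1); sub 6 for 5: 6^(6 + 1); = 279936; G_4 = 279936−1 = 279935

ω^ω·5 + ω^5·5 + ω^4·5 + ω^3·5 + ω^2·5 + ω·5 + 5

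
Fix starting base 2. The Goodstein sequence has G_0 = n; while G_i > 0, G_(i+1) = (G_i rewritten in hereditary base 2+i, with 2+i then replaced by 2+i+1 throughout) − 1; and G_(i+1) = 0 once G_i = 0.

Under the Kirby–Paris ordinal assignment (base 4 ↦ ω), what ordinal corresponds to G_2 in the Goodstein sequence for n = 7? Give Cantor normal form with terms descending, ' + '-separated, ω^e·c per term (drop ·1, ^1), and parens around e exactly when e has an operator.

ω^ω + 3

base 2: 7 = 2^2 + 2 + 1; at 3: 3^3 + 3 + 1 = 31; next = 30
base 3: 30 = 3^3 + 3; at 4: 4^4 + 4 = 260; next = 259
base 4: 259 = 4^4 + 3; at 5: 5^5 + 3 = 3128; next = 3127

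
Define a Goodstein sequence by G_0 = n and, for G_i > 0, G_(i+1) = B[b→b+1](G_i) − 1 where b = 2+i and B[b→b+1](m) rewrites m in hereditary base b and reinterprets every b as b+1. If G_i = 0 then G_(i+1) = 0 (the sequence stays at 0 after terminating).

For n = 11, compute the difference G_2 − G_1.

(0) 11|_2 = 2^(2 + 1) + 2 + 1 ↦ 3^(3 + 1) + 3 + 1|_3 = 85 ⇒ 84
(1) 84|_3 = 3^(3 + 1) + 3 ↦ 4^(4 + 1) + 4|_4 = 1028 ⇒ 1027

943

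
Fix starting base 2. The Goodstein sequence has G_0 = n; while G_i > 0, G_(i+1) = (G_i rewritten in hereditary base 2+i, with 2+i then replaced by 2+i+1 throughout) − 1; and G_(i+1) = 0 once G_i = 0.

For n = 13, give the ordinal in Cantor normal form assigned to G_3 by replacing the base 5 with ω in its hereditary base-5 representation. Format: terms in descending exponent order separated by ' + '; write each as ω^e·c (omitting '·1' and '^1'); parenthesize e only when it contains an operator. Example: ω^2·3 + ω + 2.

ω^(ω + 1) + ω^3·3 + ω^2·3 + ω·3 + 2

G_0=13  [base 2] 2^(2 + 1) + 2^2 + 1  →[2↦3]→  3^(3 + 1) + 3^3 + 1 = 109  −1 ⇒ G_1=108
G_1=108  [base 3] 3^(3 + 1) + 3^3  →[3↦4]→  4^(4 + 1) + 4^4 = 1280  −1 ⇒ G_2=1279
G_2=1279  [base 4] 4^(4 + 1) + 3·4^3 + 3·4^2 + 3·4 + 3  →[4↦5]→  5^(5 + 1) + 3·5^3 + 3·5^2 + 3·5 + 3 = 16093  −1 ⇒ G_3=16092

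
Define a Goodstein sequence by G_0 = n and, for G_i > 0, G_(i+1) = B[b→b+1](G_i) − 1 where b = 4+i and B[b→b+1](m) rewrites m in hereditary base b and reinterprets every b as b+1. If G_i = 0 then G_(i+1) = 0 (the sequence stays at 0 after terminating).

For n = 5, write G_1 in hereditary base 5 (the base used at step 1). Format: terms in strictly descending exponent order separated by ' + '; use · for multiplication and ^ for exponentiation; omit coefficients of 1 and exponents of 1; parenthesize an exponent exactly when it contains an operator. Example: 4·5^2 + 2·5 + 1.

i=0: 5 = 4 + 1 (b=4); 4→5: 5 + 1 = 6; 6−1 = 5
i=1: 5 = 5 (b=5); 5→6: 6 = 6; 6−1 = 5

5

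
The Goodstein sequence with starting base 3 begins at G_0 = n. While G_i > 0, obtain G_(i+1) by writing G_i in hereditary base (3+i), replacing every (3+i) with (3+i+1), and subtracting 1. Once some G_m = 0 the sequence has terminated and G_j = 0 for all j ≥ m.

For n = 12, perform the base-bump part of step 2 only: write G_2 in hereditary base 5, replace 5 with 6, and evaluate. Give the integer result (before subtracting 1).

12 —HB3→ 3^2 + 3 —bump→ 4^2 + 4 = 20 —(−1)→ 19
19 —HB4→ 4^2 + 3 —bump→ 5^2 + 3 = 28 —(−1)→ 27
27 —HB5→ 5^2 + 2 —bump→ 6^2 + 2 = 38 —(−1)→ 37

38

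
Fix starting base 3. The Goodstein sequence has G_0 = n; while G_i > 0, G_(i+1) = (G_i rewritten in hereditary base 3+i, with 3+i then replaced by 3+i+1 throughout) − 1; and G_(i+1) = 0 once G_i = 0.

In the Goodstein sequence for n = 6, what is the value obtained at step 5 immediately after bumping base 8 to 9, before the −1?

7

[0] 6 ≡ 2·3 (base 3). Lift 4: 8. −1: 7.
[1] 7 ≡ 4 + 3 (base 4). Lift 5: 8. −1: 7.
[2] 7 ≡ 5 + 2 (base 5). Lift 6: 8. −1: 7.
[3] 7 ≡ 6 + 1 (base 6). Lift 7: 8. −1: 7.
[4] 7 ≡ 7 (base 7). Lift 8: 8. −1: 7.
[5] 7 ≡ 7 (base 8). Lift 9: 7. −1: 6.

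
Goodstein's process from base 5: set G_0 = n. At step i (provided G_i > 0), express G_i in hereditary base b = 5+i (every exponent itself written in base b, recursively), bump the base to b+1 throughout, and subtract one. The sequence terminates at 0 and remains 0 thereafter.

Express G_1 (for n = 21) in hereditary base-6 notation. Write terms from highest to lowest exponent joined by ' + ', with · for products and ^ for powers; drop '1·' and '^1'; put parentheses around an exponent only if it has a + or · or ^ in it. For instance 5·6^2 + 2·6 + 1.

[0] 21 ≡ 4·5 + 1 (base 5). Lift 6: 25. −1: 24.
[1] 24 ≡ 4·6 (base 6). Lift 7: 28. −1: 27.

4·6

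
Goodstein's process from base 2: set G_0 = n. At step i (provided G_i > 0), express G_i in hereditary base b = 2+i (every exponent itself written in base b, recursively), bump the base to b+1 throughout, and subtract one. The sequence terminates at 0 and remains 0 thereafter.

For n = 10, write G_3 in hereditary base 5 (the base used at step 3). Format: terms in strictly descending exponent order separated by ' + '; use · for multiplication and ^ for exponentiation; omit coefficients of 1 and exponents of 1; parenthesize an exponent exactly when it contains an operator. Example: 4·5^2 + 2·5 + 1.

(0) 10|_2 = 2^(2 + 1) + 2 ↦ 3^(3 + 1) + 3|_3 = 84 ⇒ 83
(1) 83|_3 = 3^(3 + 1) + 2 ↦ 4^(4 + 1) + 2|_4 = 1026 ⇒ 1025
(2) 1025|_4 = 4^(4 + 1) + 1 ↦ 5^(5 + 1) + 1|_5 = 15626 ⇒ 15625
(3) 15625|_5 = 5^(5 + 1) ↦ 6^(6 + 1)|_6 = 279936 ⇒ 279935

5^(5 + 1)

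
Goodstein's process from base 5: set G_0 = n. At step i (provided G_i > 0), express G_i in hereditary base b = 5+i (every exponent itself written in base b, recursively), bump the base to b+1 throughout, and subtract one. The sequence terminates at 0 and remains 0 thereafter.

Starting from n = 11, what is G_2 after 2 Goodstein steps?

13

11 —HB5→ 2·5 + 1 —bump→ 2·6 + 1 = 13 —(−1)→ 12
12 —HB6→ 2·6 —bump→ 2·7 = 14 —(−1)→ 13
13 —HB7→ 7 + 6 —bump→ 8 + 6 = 14 —(−1)→ 13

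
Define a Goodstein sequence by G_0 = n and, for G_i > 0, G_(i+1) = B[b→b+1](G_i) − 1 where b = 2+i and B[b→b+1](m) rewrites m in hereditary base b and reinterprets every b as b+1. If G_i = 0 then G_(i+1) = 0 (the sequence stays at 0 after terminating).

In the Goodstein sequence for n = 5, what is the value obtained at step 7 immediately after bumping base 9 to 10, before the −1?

G_0 = 5. HB_2(5) = 2^2 + 1. Bump = 28. G_1 = 27.
G_1 = 27. HB_3(27) = 3^3. Bump = 256. G_2 = 255.
G_2 = 255. HB_4(255) = 3·4^3 + 3·4^2 + 3·4 + 3. Bump = 468. G_3 = 467.
G_3 = 467. HB_5(467) = 3·5^3 + 3·5^2 + 3·5 + 2. Bump = 776. G_4 = 775.
G_4 = 775. HB_6(775) = 3·6^3 + 3·6^2 + 3·6 + 1. Bump = 1198. G_5 = 1197.
G_5 = 1197. HB_7(1197) = 3·7^3 + 3·7^2 + 3·7. Bump = 1752. G_6 = 1751.
G_6 = 1751. HB_8(1751) = 3·8^3 + 3·8^2 + 2·8 + 7. Bump = 2455. G_7 = 2454.

3326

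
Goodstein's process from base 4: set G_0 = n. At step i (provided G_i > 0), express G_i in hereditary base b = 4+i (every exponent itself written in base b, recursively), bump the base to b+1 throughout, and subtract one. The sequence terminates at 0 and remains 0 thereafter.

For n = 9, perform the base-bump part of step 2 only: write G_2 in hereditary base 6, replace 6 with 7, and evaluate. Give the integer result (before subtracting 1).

12

9 —HB4→ 2·4 + 1 —bump→ 2·5 + 1 = 11 —(−1)→ 10
10 —HB5→ 2·5 —bump→ 2·6 = 12 —(−1)→ 11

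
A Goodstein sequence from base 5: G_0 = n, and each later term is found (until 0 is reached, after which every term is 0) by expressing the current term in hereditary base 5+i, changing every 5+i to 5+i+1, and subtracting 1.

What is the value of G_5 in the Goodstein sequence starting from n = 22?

35

G_0 = 22. HB_5(22) = 4·5 + 2. Bump = 26. G_1 = 25.
G_1 = 25. HB_6(25) = 4·6 + 1. Bump = 29. G_2 = 28.
G_2 = 28. HB_7(28) = 4·7. Bump = 32. G_3 = 31.
G_3 = 31. HB_8(31) = 3·8 + 7. Bump = 34. G_4 = 33.
G_4 = 33. HB_9(33) = 3·9 + 6. Bump = 36. G_5 = 35.
G_5 = 35. HB_10(35) = 3·10 + 5. Bump = 38. G_6 = 37.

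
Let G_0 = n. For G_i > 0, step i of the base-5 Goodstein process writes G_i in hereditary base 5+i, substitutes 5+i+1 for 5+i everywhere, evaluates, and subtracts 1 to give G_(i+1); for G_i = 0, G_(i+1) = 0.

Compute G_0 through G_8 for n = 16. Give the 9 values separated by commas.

16, 18, 20, 21, 22, 23, 24, 25, 26

base 5: 16 = 3·5 + 1; at 6: 3·6 + 1 = 19; next = 18
base 6: 18 = 3·6; at 7: 3·7 = 21; next = 20
base 7: 20 = 2·7 + 6; at 8: 2·8 + 6 = 22; next = 21
base 8: 21 = 2·8 + 5; at 9: 2·9 + 5 = 23; next = 22
base 9: 22 = 2·9 + 4; at 10: 2·10 + 4 = 24; next = 23
base 10: 23 = 2·10 + 3; at 11: 2·11 + 3 = 25; next = 24
base 11: 24 = 2·11 + 2; at 12: 2·12 + 2 = 26; next = 25
base 12: 25 = 2·12 + 1; at 13: 2·13 + 1 = 27; next = 26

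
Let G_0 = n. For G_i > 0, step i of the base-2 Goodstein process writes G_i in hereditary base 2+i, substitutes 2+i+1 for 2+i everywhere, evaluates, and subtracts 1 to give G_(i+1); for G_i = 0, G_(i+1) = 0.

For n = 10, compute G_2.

1025

[0] 10 ≡ 2^(2 + 1) + 2 (base 2). Lift 3: 84. −1: 83.
[1] 83 ≡ 3^(3 + 1) + 2 (base 3). Lift 4: 1026. −1: 1025.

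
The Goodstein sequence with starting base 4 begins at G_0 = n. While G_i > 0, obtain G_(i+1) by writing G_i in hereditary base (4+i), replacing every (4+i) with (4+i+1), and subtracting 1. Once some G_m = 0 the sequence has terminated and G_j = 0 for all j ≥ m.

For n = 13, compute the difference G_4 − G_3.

1

13 —HB4→ 3·4 + 1 —bump→ 3·5 + 1 = 16 —(−1)→ 15
15 —HB5→ 3·5 —bump→ 3·6 = 18 —(−1)→ 17
17 —HB6→ 2·6 + 5 —bump→ 2·7 + 5 = 19 —(−1)→ 18
18 —HB7→ 2·7 + 4 —bump→ 2·8 + 4 = 20 —(−1)→ 19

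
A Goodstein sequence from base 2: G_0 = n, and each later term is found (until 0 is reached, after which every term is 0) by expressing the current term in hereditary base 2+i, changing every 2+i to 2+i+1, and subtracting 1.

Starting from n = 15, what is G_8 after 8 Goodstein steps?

100077777775

base 2: 15 = 2^(2 + 1) + 2^2 + 2 + 1; at 3: 3^(3 + 1) + 3^3 + 3 + 1 = 112; next = 111
base 3: 111 = 3^(3 + 1) + 3^3 + 3; at 4: 4^(4 + 1) + 4^4 + 4 = 1284; next = 1283
base 4: 1283 = 4^(4 + 1) + 4^4 + 3; at 5: 5^(5 + 1) + 5^5 + 3 = 18753; next = 18752
base 5: 18752 = 5^(5 + 1) + 5^5 + 2; at 6: 6^(6 + 1) + 6^6 + 2 = 326594; next = 326593
base 6: 326593 = 6^(6 + 1) + 6^6 + 1; at 7: 7^(7 + 1) + 7^7 + 1 = 6588345; next = 6588344
base 7: 6588344 = 7^(7 + 1) + 7^7; at 8: 8^(8 + 1) + 8^8 = 150994944; next = 150994943
base 8: 150994943 = 8^(8 + 1) + 7·8^7 + 7·8^6 + 7·8^5 + 7·8^4 + 7·8^3 + 7·8^2 + 7·8 + 7; at 9: 9^(9 + 1) + 7·9^7 + 7·9^6 + 7·9^5 + 7·9^4 + 7·9^3 + 7·9^2 + 7·9 + 7 = 3524450281; next = 3524450280
base 9: 3524450280 = 9^(9 + 1) + 7·9^7 + 7·9^6 + 7·9^5 + 7·9^4 + 7·9^3 + 7·9^2 + 7·9 + 6; at 10: 10^(10 + 1) + 7·10^7 + 7·10^6 + 7·10^5 + 7·10^4 + 7·10^3 + 7·10^2 + 7·10 + 6 = 100077777776; next = 100077777775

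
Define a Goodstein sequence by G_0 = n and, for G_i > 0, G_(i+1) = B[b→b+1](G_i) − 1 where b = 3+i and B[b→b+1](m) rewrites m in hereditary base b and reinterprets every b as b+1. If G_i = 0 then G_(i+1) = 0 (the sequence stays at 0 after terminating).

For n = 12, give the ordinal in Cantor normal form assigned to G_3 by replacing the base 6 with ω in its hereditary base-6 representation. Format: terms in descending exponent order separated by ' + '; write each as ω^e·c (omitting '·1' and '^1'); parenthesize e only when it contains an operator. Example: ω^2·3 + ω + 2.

ω^2 + 1

G_0=12  [base 3] 3^2 + 3  →[3↦4]→  4^2 + 4 = 20  −1 ⇒ G_1=19
G_1=19  [base 4] 4^2 + 3  →[4↦5]→  5^2 + 3 = 28  −1 ⇒ G_2=27
G_2=27  [base 5] 5^2 + 2  →[5↦6]→  6^2 + 2 = 38  −1 ⇒ G_3=37
G_3=37  [base 6] 6^2 + 1  →[6↦7]→  7^2 + 1 = 50  −1 ⇒ G_4=49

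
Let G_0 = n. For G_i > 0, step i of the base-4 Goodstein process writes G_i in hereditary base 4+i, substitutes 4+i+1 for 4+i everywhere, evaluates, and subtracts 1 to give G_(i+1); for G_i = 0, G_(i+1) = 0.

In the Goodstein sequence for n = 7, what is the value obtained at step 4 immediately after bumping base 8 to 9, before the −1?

step 0: 7 = 4 + 3; sub 5 for 4: 5 + 3; = 8; G_1 = 8−1 = 7
step 1: 7 = 5 + 2; sub 6 for 5: 6 + 2; = 8; G_2 = 8−1 = 7
step 2: 7 = 6 + 1; sub 7 for 6: 7 + 1; = 8; G_3 = 8−1 = 7
step 3: 7 = 7; sub 8 for 7: 8; = 8; G_4 = 8−1 = 7

7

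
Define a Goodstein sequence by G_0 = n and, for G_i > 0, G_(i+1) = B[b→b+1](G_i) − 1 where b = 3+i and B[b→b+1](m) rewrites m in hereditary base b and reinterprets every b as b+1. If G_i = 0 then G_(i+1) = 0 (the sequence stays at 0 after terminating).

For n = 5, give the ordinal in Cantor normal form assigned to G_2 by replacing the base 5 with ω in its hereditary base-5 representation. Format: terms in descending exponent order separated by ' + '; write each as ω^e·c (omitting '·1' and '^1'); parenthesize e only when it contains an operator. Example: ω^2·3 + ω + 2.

i=0: 5 = 3 + 2 (b=3); 3→4: 4 + 2 = 6; 6−1 = 5
i=1: 5 = 4 + 1 (b=4); 4→5: 5 + 1 = 6; 6−1 = 5
i=2: 5 = 5 (b=5); 5→6: 6 = 6; 6−1 = 5

ω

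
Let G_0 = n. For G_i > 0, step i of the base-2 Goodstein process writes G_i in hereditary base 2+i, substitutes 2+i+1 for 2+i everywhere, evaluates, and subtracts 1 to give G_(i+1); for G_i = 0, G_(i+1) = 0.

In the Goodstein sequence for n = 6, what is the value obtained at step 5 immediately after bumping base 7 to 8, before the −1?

base 2: 6 = 2^2 + 2; at 3: 3^3 + 3 = 30; next = 29
base 3: 29 = 3^3 + 2; at 4: 4^4 + 2 = 258; next = 257
base 4: 257 = 4^4 + 1; at 5: 5^5 + 1 = 3126; next = 3125
base 5: 3125 = 5^5; at 6: 6^6 = 46656; next = 46655
base 6: 46655 = 5·6^5 + 5·6^4 + 5·6^3 + 5·6^2 + 5·6 + 5; at 7: 5·7^5 + 5·7^4 + 5·7^3 + 5·7^2 + 5·7 + 5 = 98040; next = 98039

187244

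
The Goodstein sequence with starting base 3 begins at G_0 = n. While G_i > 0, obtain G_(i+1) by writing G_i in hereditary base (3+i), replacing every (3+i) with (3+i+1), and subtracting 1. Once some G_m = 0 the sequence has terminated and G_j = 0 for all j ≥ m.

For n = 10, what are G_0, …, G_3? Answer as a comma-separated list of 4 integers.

10, 16, 24, 27

G_0 = 10. HB_3(10) = 3^2 + 1. Bump = 17. G_1 = 16.
G_1 = 16. HB_4(16) = 4^2. Bump = 25. G_2 = 24.
G_2 = 24. HB_5(24) = 4·5 + 4. Bump = 28. G_3 = 27.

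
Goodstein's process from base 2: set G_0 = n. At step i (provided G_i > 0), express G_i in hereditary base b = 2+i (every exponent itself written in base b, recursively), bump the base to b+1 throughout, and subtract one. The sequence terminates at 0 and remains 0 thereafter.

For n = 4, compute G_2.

(0) 4|_2 = 2^2 ↦ 3^3|_3 = 27 ⇒ 26
(1) 26|_3 = 2·3^2 + 2·3 + 2 ↦ 2·4^2 + 2·4 + 2|_4 = 42 ⇒ 41
(2) 41|_4 = 2·4^2 + 2·4 + 1 ↦ 2·5^2 + 2·5 + 1|_5 = 61 ⇒ 60

41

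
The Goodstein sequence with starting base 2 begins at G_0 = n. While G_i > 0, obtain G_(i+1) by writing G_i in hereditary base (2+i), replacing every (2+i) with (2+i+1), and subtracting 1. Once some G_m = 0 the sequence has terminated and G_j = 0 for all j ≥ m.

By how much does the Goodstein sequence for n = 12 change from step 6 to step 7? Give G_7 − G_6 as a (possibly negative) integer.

3352566707

i=0: 12 = 2^(2 + 1) + 2^2 (b=2); 2→3: 3^(3 + 1) + 3^3 = 108; 108−1 = 107
i=1: 107 = 3^(3 + 1) + 2·3^2 + 2·3 + 2 (b=3); 3→4: 4^(4 + 1) + 2·4^2 + 2·4 + 2 = 1066; 1066−1 = 1065
i=2: 1065 = 4^(4 + 1) + 2·4^2 + 2·4 + 1 (b=4); 4→5: 5^(5 + 1) + 2·5^2 + 2·5 + 1 = 15686; 15686−1 = 15685
i=3: 15685 = 5^(5 + 1) + 2·5^2 + 2·5 (b=5); 5→6: 6^(6 + 1) + 2·6^2 + 2·6 = 280020; 280020−1 = 280019
i=4: 280019 = 6^(6 + 1) + 2·6^2 + 6 + 5 (b=6); 6→7: 7^(7 + 1) + 2·7^2 + 7 + 5 = 5764911; 5764911−1 = 5764910
i=5: 5764910 = 7^(7 + 1) + 2·7^2 + 7 + 4 (b=7); 7→8: 8^(8 + 1) + 2·8^2 + 8 + 4 = 134217868; 134217868−1 = 134217867
i=6: 134217867 = 8^(8 + 1) + 2·8^2 + 8 + 3 (b=8); 8→9: 9^(9 + 1) + 2·9^2 + 9 + 3 = 3486784575; 3486784575−1 = 3486784574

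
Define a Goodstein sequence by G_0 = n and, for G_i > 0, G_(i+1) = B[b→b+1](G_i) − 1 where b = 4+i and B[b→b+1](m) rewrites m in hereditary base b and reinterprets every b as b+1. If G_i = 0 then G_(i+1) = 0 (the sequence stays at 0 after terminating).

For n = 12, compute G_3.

16

G_0=12  [base 4] 3·4  →[4↦5]→  3·5 = 15  −1 ⇒ G_1=14
G_1=14  [base 5] 2·5 + 4  →[5↦6]→  2·6 + 4 = 16  −1 ⇒ G_2=15
G_2=15  [base 6] 2·6 + 3  →[6↦7]→  2·7 + 3 = 17  −1 ⇒ G_3=16
G_3=16  [base 7] 2·7 + 2  →[7↦8]→  2·8 + 2 = 18  −1 ⇒ G_4=17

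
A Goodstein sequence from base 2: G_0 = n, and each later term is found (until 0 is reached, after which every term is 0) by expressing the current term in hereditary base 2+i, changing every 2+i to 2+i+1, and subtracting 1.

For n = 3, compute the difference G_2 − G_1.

0

G_0=3  [base 2] 2 + 1  →[2↦3]→  3 + 1 = 4  −1 ⇒ G_1=3
G_1=3  [base 3] 3  →[3↦4]→  4 = 4  −1 ⇒ G_2=3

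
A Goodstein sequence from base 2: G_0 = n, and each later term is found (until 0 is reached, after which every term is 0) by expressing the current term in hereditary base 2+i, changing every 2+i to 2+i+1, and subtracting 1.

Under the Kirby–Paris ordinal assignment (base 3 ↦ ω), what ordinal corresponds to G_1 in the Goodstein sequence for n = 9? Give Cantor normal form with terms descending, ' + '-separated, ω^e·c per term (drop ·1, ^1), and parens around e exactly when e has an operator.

ω^(ω + 1)

base 2: 9 = 2^(2 + 1) + 1; at 3: 3^(3 + 1) + 1 = 82; next = 81
base 3: 81 = 3^(3 + 1); at 4: 4^(4 + 1) = 1024; next = 1023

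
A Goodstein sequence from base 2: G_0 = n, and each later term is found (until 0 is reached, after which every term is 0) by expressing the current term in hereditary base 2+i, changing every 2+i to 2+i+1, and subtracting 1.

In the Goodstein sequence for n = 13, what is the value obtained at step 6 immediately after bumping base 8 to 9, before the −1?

G_0 = 13. HB_2(13) = 2^(2 + 1) + 2^2 + 1. Bump = 109. G_1 = 108.
G_1 = 108. HB_3(108) = 3^(3 + 1) + 3^3. Bump = 1280. G_2 = 1279.
G_2 = 1279. HB_4(1279) = 4^(4 + 1) + 3·4^3 + 3·4^2 + 3·4 + 3. Bump = 16093. G_3 = 16092.
G_3 = 16092. HB_5(16092) = 5^(5 + 1) + 3·5^3 + 3·5^2 + 3·5 + 2. Bump = 280712. G_4 = 280711.
G_4 = 280711. HB_6(280711) = 6^(6 + 1) + 3·6^3 + 3·6^2 + 3·6 + 1. Bump = 5765999. G_5 = 5765998.
G_5 = 5765998. HB_7(5765998) = 7^(7 + 1) + 3·7^3 + 3·7^2 + 3·7. Bump = 134219480. G_6 = 134219479.

3486786856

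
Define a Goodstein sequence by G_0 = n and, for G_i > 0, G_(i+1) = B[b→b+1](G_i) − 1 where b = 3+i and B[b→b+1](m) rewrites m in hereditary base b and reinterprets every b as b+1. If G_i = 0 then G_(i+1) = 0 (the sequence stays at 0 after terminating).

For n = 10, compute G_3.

27

10 —HB3→ 3^2 + 1 —bump→ 4^2 + 1 = 17 —(−1)→ 16
16 —HB4→ 4^2 —bump→ 5^2 = 25 —(−1)→ 24
24 —HB5→ 4·5 + 4 —bump→ 4·6 + 4 = 28 —(−1)→ 27
27 —HB6→ 4·6 + 3 —bump→ 4·7 + 3 = 31 —(−1)→ 30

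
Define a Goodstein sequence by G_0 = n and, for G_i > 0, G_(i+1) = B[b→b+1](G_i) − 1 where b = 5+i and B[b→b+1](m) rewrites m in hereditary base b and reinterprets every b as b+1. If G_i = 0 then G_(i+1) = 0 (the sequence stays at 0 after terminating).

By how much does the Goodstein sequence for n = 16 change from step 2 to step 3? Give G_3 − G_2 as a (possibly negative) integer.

step 0: 16 = 3·5 + 1; sub 6 for 5: 3·6 + 1; = 19; G_1 = 19−1 = 18
step 1: 18 = 3·6; sub 7 for 6: 3·7; = 21; G_2 = 21−1 = 20
step 2: 20 = 2·7 + 6; sub 8 for 7: 2·8 + 6; = 22; G_3 = 22−1 = 21

1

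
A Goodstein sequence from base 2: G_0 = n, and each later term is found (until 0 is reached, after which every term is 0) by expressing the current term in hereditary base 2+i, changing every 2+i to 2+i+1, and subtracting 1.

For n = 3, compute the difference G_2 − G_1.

0

3 —HB2→ 2 + 1 —bump→ 3 + 1 = 4 —(−1)→ 3
3 —HB3→ 3 —bump→ 4 = 4 —(−1)→ 3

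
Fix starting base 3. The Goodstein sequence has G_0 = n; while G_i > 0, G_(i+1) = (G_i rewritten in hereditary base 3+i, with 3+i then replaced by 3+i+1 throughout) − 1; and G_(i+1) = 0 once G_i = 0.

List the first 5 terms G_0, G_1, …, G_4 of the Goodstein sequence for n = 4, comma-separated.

4 —HB3→ 3 + 1 —bump→ 4 + 1 = 5 —(−1)→ 4
4 —HB4→ 4 —bump→ 5 = 5 —(−1)→ 4
4 —HB5→ 4 —bump→ 4 = 4 —(−1)→ 3
3 —HB6→ 3 —bump→ 3 = 3 —(−1)→ 2

4, 4, 4, 3, 2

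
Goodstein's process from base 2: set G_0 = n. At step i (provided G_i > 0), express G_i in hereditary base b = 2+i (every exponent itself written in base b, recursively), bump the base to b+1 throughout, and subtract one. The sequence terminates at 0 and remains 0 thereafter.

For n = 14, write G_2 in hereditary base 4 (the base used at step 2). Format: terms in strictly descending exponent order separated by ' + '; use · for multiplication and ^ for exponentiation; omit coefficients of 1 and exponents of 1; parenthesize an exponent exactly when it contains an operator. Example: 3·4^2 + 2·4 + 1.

[0] 14 ≡ 2^(2 + 1) + 2^2 + 2 (base 2). Lift 3: 111. −1: 110.
[1] 110 ≡ 3^(3 + 1) + 3^3 + 2 (base 3). Lift 4: 1282. −1: 1281.

4^(4 + 1) + 4^4 + 1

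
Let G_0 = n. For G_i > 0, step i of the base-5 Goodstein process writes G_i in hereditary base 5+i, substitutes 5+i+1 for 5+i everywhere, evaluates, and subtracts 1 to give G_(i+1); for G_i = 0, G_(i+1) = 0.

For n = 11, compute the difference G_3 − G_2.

0

i=0: 11 = 2·5 + 1 (b=5); 5→6: 2·6 + 1 = 13; 13−1 = 12
i=1: 12 = 2·6 (b=6); 6→7: 2·7 = 14; 14−1 = 13
i=2: 13 = 7 + 6 (b=7); 7→8: 8 + 6 = 14; 14−1 = 13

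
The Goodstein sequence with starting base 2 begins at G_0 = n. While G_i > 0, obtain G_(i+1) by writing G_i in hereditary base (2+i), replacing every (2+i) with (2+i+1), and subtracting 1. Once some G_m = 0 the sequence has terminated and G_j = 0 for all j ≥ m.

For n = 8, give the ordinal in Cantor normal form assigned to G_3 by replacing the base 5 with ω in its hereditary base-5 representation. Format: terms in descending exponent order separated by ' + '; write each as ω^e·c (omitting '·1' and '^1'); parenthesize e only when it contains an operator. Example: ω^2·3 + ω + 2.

[0] 8 ≡ 2^(2 + 1) (base 2). Lift 3: 81. −1: 80.
[1] 80 ≡ 2·3^3 + 2·3^2 + 2·3 + 2 (base 3). Lift 4: 554. −1: 553.
[2] 553 ≡ 2·4^4 + 2·4^2 + 2·4 + 1 (base 4). Lift 5: 6311. −1: 6310.
[3] 6310 ≡ 2·5^5 + 2·5^2 + 2·5 (base 5). Lift 6: 93396. −1: 93395.

ω^ω·2 + ω^2·2 + ω·2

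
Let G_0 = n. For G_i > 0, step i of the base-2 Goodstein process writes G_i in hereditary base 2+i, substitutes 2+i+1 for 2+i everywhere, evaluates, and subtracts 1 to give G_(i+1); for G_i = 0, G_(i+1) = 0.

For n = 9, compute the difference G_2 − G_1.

i=0: 9 = 2^(2 + 1) + 1 (b=2); 2→3: 3^(3 + 1) + 1 = 82; 82−1 = 81
i=1: 81 = 3^(3 + 1) (b=3); 3→4: 4^(4 + 1) = 1024; 1024−1 = 1023

942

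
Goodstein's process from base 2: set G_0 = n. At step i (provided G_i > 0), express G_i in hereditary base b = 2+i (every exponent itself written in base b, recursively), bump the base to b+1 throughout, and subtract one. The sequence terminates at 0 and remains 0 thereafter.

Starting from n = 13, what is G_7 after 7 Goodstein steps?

3486786855

G_0=13  [base 2] 2^(2 + 1) + 2^2 + 1  →[2↦3]→  3^(3 + 1) + 3^3 + 1 = 109  −1 ⇒ G_1=108
G_1=108  [base 3] 3^(3 + 1) + 3^3  →[3↦4]→  4^(4 + 1) + 4^4 = 1280  −1 ⇒ G_2=1279
G_2=1279  [base 4] 4^(4 + 1) + 3·4^3 + 3·4^2 + 3·4 + 3  →[4↦5]→  5^(5 + 1) + 3·5^3 + 3·5^2 + 3·5 + 3 = 16093  −1 ⇒ G_3=16092
G_3=16092  [base 5] 5^(5 + 1) + 3·5^3 + 3·5^2 + 3·5 + 2  →[5↦6]→  6^(6 + 1) + 3·6^3 + 3·6^2 + 3·6 + 2 = 280712  −1 ⇒ G_4=280711
G_4=280711  [base 6] 6^(6 + 1) + 3·6^3 + 3·6^2 + 3·6 + 1  →[6↦7]→  7^(7 + 1) + 3·7^3 + 3·7^2 + 3·7 + 1 = 5765999  −1 ⇒ G_5=5765998
G_5=5765998  [base 7] 7^(7 + 1) + 3·7^3 + 3·7^2 + 3·7  →[7↦8]→  8^(8 + 1) + 3·8^3 + 3·8^2 + 3·8 = 134219480  −1 ⇒ G_6=134219479
G_6=134219479  [base 8] 8^(8 + 1) + 3·8^3 + 3·8^2 + 2·8 + 7  →[8↦9]→  9^(9 + 1) + 3·9^3 + 3·9^2 + 2·9 + 7 = 3486786856  −1 ⇒ G_7=3486786855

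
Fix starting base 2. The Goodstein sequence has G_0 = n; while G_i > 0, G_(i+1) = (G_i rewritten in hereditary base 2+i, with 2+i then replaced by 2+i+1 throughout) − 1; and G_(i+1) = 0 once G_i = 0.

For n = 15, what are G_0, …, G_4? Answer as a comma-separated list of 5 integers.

(0) 15|_2 = 2^(2 + 1) + 2^2 + 2 + 1 ↦ 3^(3 + 1) + 3^3 + 3 + 1|_3 = 112 ⇒ 111
(1) 111|_3 = 3^(3 + 1) + 3^3 + 3 ↦ 4^(4 + 1) + 4^4 + 4|_4 = 1284 ⇒ 1283
(2) 1283|_4 = 4^(4 + 1) + 4^4 + 3 ↦ 5^(5 + 1) + 5^5 + 3|_5 = 18753 ⇒ 18752
(3) 18752|_5 = 5^(5 + 1) + 5^5 + 2 ↦ 6^(6 + 1) + 6^6 + 2|_6 = 326594 ⇒ 326593

15, 111, 1283, 18752, 326593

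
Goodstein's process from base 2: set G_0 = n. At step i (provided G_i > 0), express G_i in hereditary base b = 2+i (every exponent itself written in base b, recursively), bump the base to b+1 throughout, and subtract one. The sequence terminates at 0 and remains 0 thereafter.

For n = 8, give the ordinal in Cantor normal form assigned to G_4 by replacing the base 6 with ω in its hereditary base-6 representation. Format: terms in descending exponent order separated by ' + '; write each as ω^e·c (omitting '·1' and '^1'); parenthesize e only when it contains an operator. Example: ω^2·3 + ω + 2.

8 —HB2→ 2^(2 + 1) —bump→ 3^(3 + 1) = 81 —(−1)→ 80
80 —HB3→ 2·3^3 + 2·3^2 + 2·3 + 2 —bump→ 2·4^4 + 2·4^2 + 2·4 + 2 = 554 —(−1)→ 553
553 —HB4→ 2·4^4 + 2·4^2 + 2·4 + 1 —bump→ 2·5^5 + 2·5^2 + 2·5 + 1 = 6311 —(−1)→ 6310
6310 —HB5→ 2·5^5 + 2·5^2 + 2·5 —bump→ 2·6^6 + 2·6^2 + 2·6 = 93396 —(−1)→ 93395
93395 —HB6→ 2·6^6 + 2·6^2 + 6 + 5 —bump→ 2·7^7 + 2·7^2 + 7 + 5 = 1647196 —(−1)→ 1647195

ω^ω·2 + ω^2·2 + ω + 5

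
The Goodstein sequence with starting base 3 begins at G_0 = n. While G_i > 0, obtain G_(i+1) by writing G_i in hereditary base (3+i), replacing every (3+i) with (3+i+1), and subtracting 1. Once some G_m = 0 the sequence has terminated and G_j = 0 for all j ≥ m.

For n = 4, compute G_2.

(0) 4|_3 = 3 + 1 ↦ 4 + 1|_4 = 5 ⇒ 4
(1) 4|_4 = 4 ↦ 5|_5 = 5 ⇒ 4
(2) 4|_5 = 4 ↦ 4|_6 = 4 ⇒ 3

4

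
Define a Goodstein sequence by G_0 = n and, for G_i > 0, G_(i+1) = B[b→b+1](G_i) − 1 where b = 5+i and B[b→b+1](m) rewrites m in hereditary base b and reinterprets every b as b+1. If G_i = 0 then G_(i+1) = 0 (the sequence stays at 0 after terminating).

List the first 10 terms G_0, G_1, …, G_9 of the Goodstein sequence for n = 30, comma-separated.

(0) 30|_5 = 5^2 + 5 ↦ 6^2 + 6|_6 = 42 ⇒ 41
(1) 41|_6 = 6^2 + 5 ↦ 7^2 + 5|_7 = 54 ⇒ 53
(2) 53|_7 = 7^2 + 4 ↦ 8^2 + 4|_8 = 68 ⇒ 67
(3) 67|_8 = 8^2 + 3 ↦ 9^2 + 3|_9 = 84 ⇒ 83
(4) 83|_9 = 9^2 + 2 ↦ 10^2 + 2|_10 = 102 ⇒ 101
(5) 101|_10 = 10^2 + 1 ↦ 11^2 + 1|_11 = 122 ⇒ 121
(6) 121|_11 = 11^2 ↦ 12^2|_12 = 144 ⇒ 143
(7) 143|_12 = 11·12 + 11 ↦ 11·13 + 11|_13 = 154 ⇒ 153
(8) 153|_13 = 11·13 + 10 ↦ 11·14 + 10|_14 = 164 ⇒ 163

30, 41, 53, 67, 83, 101, 121, 143, 153, 163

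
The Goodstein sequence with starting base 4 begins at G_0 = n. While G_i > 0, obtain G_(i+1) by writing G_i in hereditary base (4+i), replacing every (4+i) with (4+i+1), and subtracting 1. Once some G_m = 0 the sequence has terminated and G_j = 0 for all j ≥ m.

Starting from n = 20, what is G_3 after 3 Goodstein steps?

base 4: 20 = 4^2 + 4; at 5: 5^2 + 5 = 30; next = 29
base 5: 29 = 5^2 + 4; at 6: 6^2 + 4 = 40; next = 39
base 6: 39 = 6^2 + 3; at 7: 7^2 + 3 = 52; next = 51

51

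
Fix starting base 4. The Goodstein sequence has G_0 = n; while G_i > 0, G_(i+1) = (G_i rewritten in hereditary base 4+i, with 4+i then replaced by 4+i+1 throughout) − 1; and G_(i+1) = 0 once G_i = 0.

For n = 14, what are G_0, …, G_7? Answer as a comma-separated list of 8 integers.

G_0=14  [base 4] 3·4 + 2  →[4↦5]→  3·5 + 2 = 17  −1 ⇒ G_1=16
G_1=16  [base 5] 3·5 + 1  →[5↦6]→  3·6 + 1 = 19  −1 ⇒ G_2=18
G_2=18  [base 6] 3·6  →[6↦7]→  3·7 = 21  −1 ⇒ G_3=20
G_3=20  [base 7] 2·7 + 6  →[7↦8]→  2·8 + 6 = 22  −1 ⇒ G_4=21
G_4=21  [base 8] 2·8 + 5  →[8↦9]→  2·9 + 5 = 23  −1 ⇒ G_5=22
G_5=22  [base 9] 2·9 + 4  →[9↦10]→  2·10 + 4 = 24  −1 ⇒ G_6=23
G_6=23  [base 10] 2·10 + 3  →[10↦11]→  2·11 + 3 = 25  −1 ⇒ G_7=24

14, 16, 18, 20, 21, 22, 23, 24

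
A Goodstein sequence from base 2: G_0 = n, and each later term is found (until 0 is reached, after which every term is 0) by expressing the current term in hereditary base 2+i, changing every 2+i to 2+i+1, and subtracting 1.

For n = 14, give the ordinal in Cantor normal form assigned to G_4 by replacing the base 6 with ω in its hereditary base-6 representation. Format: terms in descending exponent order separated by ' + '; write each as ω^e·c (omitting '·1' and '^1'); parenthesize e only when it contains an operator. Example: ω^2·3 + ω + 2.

step 0: 14 = 2^(2 + 1) + 2^2 + 2; sub 3 for 2: 3^(3 + 1) + 3^3 + 3; = 111; G_1 = 111−1 = 110
step 1: 110 = 3^(3 + 1) + 3^3 + 2; sub 4 for 3: 4^(4 + 1) + 4^4 + 2; = 1282; G_2 = 1282−1 = 1281
step 2: 1281 = 4^(4 + 1) + 4^4 + 1; sub 5 for 4: 5^(5 + 1) + 5^5 + 1; = 18751; G_3 = 18751−1 = 18750
step 3: 18750 = 5^(5 + 1) + 5^5; sub 6 for 5: 6^(6 + 1) + 6^6; = 326592; G_4 = 326592−1 = 326591
step 4: 326591 = 6^(6 + 1) + 5·6^5 + 5·6^4 + 5·6^3 + 5·6^2 + 5·6 + 5; sub 7 for 6: 7^(7 + 1) + 5·7^5 + 5·7^4 + 5·7^3 + 5·7^2 + 5·7 + 5; = 5862841; G_5 = 5862841−1 = 5862840

ω^(ω + 1) + ω^5·5 + ω^4·5 + ω^3·5 + ω^2·5 + ω·5 + 5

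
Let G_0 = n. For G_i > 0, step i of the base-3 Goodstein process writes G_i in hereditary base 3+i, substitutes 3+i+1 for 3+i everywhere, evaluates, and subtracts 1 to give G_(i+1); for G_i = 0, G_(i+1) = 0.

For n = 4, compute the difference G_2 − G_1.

0

i=0: 4 = 3 + 1 (b=3); 3→4: 4 + 1 = 5; 5−1 = 4
i=1: 4 = 4 (b=4); 4→5: 5 = 5; 5−1 = 4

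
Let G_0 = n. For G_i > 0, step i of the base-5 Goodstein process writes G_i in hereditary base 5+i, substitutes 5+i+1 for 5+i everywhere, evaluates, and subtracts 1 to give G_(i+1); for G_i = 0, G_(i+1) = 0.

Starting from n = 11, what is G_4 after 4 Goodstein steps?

13

i=0: 11 = 2·5 + 1 (b=5); 5→6: 2·6 + 1 = 13; 13−1 = 12
i=1: 12 = 2·6 (b=6); 6→7: 2·7 = 14; 14−1 = 13
i=2: 13 = 7 + 6 (b=7); 7→8: 8 + 6 = 14; 14−1 = 13
i=3: 13 = 8 + 5 (b=8); 8→9: 9 + 5 = 14; 14−1 = 13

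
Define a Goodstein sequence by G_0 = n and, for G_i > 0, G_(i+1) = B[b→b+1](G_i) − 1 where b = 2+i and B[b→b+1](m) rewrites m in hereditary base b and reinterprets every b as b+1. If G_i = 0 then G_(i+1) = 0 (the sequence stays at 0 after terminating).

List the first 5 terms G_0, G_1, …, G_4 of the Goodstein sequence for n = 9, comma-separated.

G_0=9  [base 2] 2^(2 + 1) + 1  →[2↦3]→  3^(3 + 1) + 1 = 82  −1 ⇒ G_1=81
G_1=81  [base 3] 3^(3 + 1)  →[3↦4]→  4^(4 + 1) = 1024  −1 ⇒ G_2=1023
G_2=1023  [base 4] 3·4^4 + 3·4^3 + 3·4^2 + 3·4 + 3  →[4↦5]→  3·5^5 + 3·5^3 + 3·5^2 + 3·5 + 3 = 9843  −1 ⇒ G_3=9842
G_3=9842  [base 5] 3·5^5 + 3·5^3 + 3·5^2 + 3·5 + 2  →[5↦6]→  3·6^6 + 3·6^3 + 3·6^2 + 3·6 + 2 = 140744  −1 ⇒ G_4=140743

9, 81, 1023, 9842, 140743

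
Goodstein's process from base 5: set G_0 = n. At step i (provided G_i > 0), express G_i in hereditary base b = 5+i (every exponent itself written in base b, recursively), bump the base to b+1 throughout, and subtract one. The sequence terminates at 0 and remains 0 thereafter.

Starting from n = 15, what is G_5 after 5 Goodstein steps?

21

15 —HB5→ 3·5 —bump→ 3·6 = 18 —(−1)→ 17
17 —HB6→ 2·6 + 5 —bump→ 2·7 + 5 = 19 —(−1)→ 18
18 —HB7→ 2·7 + 4 —bump→ 2·8 + 4 = 20 —(−1)→ 19
19 —HB8→ 2·8 + 3 —bump→ 2·9 + 3 = 21 —(−1)→ 20
20 —HB9→ 2·9 + 2 —bump→ 2·10 + 2 = 22 —(−1)→ 21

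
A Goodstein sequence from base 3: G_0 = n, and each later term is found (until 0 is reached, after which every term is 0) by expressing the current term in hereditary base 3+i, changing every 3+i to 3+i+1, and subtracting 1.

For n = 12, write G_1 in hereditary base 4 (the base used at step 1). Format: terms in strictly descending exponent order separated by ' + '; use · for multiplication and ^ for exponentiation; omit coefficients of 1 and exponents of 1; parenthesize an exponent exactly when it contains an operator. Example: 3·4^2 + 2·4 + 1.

4^2 + 3

step 0: 12 = 3^2 + 3; sub 4 for 3: 4^2 + 4; = 20; G_1 = 20−1 = 19
step 1: 19 = 4^2 + 3; sub 5 for 4: 5^2 + 3; = 28; G_2 = 28−1 = 27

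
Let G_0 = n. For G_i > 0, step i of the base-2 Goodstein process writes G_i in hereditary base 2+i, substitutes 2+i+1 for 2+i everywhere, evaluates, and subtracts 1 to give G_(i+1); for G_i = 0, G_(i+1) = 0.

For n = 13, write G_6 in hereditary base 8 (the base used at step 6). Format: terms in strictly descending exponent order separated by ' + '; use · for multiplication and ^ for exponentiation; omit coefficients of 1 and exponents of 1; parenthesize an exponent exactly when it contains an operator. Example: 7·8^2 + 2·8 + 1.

8^(8 + 1) + 3·8^3 + 3·8^2 + 2·8 + 7

13 —HB2→ 2^(2 + 1) + 2^2 + 1 —bump→ 3^(3 + 1) + 3^3 + 1 = 109 —(−1)→ 108
108 —HB3→ 3^(3 + 1) + 3^3 —bump→ 4^(4 + 1) + 4^4 = 1280 —(−1)→ 1279
1279 —HB4→ 4^(4 + 1) + 3·4^3 + 3·4^2 + 3·4 + 3 —bump→ 5^(5 + 1) + 3·5^3 + 3·5^2 + 3·5 + 3 = 16093 —(−1)→ 16092
16092 —HB5→ 5^(5 + 1) + 3·5^3 + 3·5^2 + 3·5 + 2 —bump→ 6^(6 + 1) + 3·6^3 + 3·6^2 + 3·6 + 2 = 280712 —(−1)→ 280711
280711 —HB6→ 6^(6 + 1) + 3·6^3 + 3·6^2 + 3·6 + 1 —bump→ 7^(7 + 1) + 3·7^3 + 3·7^2 + 3·7 + 1 = 5765999 —(−1)→ 5765998
5765998 —HB7→ 7^(7 + 1) + 3·7^3 + 3·7^2 + 3·7 —bump→ 8^(8 + 1) + 3·8^3 + 3·8^2 + 3·8 = 134219480 —(−1)→ 134219479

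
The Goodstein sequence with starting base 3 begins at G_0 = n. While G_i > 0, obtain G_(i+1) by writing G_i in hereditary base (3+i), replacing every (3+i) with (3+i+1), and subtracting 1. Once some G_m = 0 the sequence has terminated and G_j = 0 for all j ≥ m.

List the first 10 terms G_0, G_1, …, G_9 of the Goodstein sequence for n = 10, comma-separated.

10, 16, 24, 27, 30, 33, 36, 39, 41, 43

G_0=10  [base 3] 3^2 + 1  →[3↦4]→  4^2 + 1 = 17  −1 ⇒ G_1=16
G_1=16  [base 4] 4^2  →[4↦5]→  5^2 = 25  −1 ⇒ G_2=24
G_2=24  [base 5] 4·5 + 4  →[5↦6]→  4·6 + 4 = 28  −1 ⇒ G_3=27
G_3=27  [base 6] 4·6 + 3  →[6↦7]→  4·7 + 3 = 31  −1 ⇒ G_4=30
G_4=30  [base 7] 4·7 + 2  →[7↦8]→  4·8 + 2 = 34  −1 ⇒ G_5=33
G_5=33  [base 8] 4·8 + 1  →[8↦9]→  4·9 + 1 = 37  −1 ⇒ G_6=36
G_6=36  [base 9] 4·9  →[9↦10]→  4·10 = 40  −1 ⇒ G_7=39
G_7=39  [base 10] 3·10 + 9  →[10↦11]→  3·11 + 9 = 42  −1 ⇒ G_8=41
G_8=41  [base 11] 3·11 + 8  →[11↦12]→  3·12 + 8 = 44  −1 ⇒ G_9=43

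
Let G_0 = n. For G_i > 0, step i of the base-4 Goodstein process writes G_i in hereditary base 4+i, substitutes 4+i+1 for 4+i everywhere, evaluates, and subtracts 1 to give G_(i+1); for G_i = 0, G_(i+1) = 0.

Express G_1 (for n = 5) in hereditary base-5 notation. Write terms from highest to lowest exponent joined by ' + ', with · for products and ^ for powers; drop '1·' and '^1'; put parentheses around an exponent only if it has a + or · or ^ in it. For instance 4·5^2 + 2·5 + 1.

[0] 5 ≡ 4 + 1 (base 4). Lift 5: 6. −1: 5.
[1] 5 ≡ 5 (base 5). Lift 6: 6. −1: 5.

5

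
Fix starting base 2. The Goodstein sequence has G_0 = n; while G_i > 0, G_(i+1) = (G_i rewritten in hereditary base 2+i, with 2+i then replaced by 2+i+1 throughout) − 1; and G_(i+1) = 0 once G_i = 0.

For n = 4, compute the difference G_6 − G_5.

G_0=4  [base 2] 2^2  →[2↦3]→  3^3 = 27  −1 ⇒ G_1=26
G_1=26  [base 3] 2·3^2 + 2·3 + 2  →[3↦4]→  2·4^2 + 2·4 + 2 = 42  −1 ⇒ G_2=41
G_2=41  [base 4] 2·4^2 + 2·4 + 1  →[4↦5]→  2·5^2 + 2·5 + 1 = 61  −1 ⇒ G_3=60
G_3=60  [base 5] 2·5^2 + 2·5  →[5↦6]→  2·6^2 + 2·6 = 84  −1 ⇒ G_4=83
G_4=83  [base 6] 2·6^2 + 6 + 5  →[6↦7]→  2·7^2 + 7 + 5 = 110  −1 ⇒ G_5=109
G_5=109  [base 7] 2·7^2 + 7 + 4  →[7↦8]→  2·8^2 + 8 + 4 = 140  −1 ⇒ G_6=139

30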